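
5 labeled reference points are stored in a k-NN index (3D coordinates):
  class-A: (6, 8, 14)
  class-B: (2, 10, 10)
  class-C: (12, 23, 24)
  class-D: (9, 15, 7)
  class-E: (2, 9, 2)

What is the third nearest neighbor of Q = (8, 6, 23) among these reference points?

class-C

Compare squared distances (the ordering matches that of the actual distances):
d²(Q, class-A) = (8−6)² + (6−8)² + (23−14)² = 4 + 4 + 81 = 89
d²(Q, class-B) = (8−2)² + (6−10)² + (23−10)² = 36 + 16 + 169 = 221
d²(Q, class-C) = (8−12)² + (6−23)² + (23−24)² = 16 + 289 + 1 = 306
d²(Q, class-D) = (8−9)² + (6−15)² + (23−7)² = 1 + 81 + 256 = 338
d²(Q, class-E) = (8−2)² + (6−9)² + (23−2)² = 36 + 9 + 441 = 486
Sorted ascending: class-A, class-B, class-C, class-D, … — the third-nearest is class-C.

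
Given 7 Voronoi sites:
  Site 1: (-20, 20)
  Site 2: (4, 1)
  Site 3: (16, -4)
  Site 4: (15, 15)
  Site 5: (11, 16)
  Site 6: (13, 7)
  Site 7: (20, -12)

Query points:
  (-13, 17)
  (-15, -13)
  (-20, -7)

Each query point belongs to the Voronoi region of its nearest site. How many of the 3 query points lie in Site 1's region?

(-13, 17) — d² to each: Site 1:58, Site 2:545, Site 3:1282, Site 4:788, Site 5:577, Site 6:776, Site 7:1930 → nearest is Site 1
(-15, -13) — d² to each: Site 1:1114, Site 2:557, Site 3:1042, Site 4:1684, Site 5:1517, Site 6:1184, Site 7:1226 → nearest is Site 2
(-20, -7) — d² to each: Site 1:729, Site 2:640, Site 3:1305, Site 4:1709, Site 5:1490, Site 6:1285, Site 7:1625 → nearest is Site 2
1 of the 3 points has Site 1 as nearest.

1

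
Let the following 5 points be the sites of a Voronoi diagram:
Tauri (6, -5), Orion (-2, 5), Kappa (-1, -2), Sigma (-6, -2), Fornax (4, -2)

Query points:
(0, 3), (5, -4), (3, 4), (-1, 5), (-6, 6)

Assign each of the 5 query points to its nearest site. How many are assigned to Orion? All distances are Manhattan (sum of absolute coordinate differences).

4

(0, 3) — d to each: Tauri:14, Orion:4, Kappa:6, Sigma:11, Fornax:9 → nearest is Orion
(5, -4) — d to each: Tauri:2, Orion:16, Kappa:8, Sigma:13, Fornax:3 → nearest is Tauri
(3, 4) — d to each: Tauri:12, Orion:6, Kappa:10, Sigma:15, Fornax:7 → nearest is Orion
(-1, 5) — d to each: Tauri:17, Orion:1, Kappa:7, Sigma:12, Fornax:12 → nearest is Orion
(-6, 6) — d to each: Tauri:23, Orion:5, Kappa:13, Sigma:8, Fornax:18 → nearest is Orion
4 of the 5 points have Orion as nearest.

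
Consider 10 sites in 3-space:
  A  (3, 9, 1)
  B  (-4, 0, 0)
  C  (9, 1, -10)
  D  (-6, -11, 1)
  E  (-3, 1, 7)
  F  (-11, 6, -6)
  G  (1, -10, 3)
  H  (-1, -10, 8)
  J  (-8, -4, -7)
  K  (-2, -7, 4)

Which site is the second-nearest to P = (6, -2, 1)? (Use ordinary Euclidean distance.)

K

Since √ is increasing, it suffices to compare squared distances:
|PA|² = (6−3)² + (-2−9)² + (1−1)² = 9 + 121 + 0 = 130
|PB|² = (6−(-4))² + (-2−0)² + (1−0)² = 100 + 4 + 1 = 105
|PC|² = (6−9)² + (-2−1)² + (1−(-10))² = 9 + 9 + 121 = 139
|PD|² = (6−(-6))² + (-2−(-11))² + (1−1)² = 144 + 81 + 0 = 225
|PE|² = (6−(-3))² + (-2−1)² + (1−7)² = 81 + 9 + 36 = 126
|PF|² = (6−(-11))² + (-2−6)² + (1−(-6))² = 289 + 64 + 49 = 402
|PG|² = (6−1)² + (-2−(-10))² + (1−3)² = 25 + 64 + 4 = 93
|PH|² = (6−(-1))² + (-2−(-10))² + (1−8)² = 49 + 64 + 49 = 162
|PJ|² = (6−(-8))² + (-2−(-4))² + (1−(-7))² = 196 + 4 + 64 = 264
|PK|² = (6−(-2))² + (-2−(-7))² + (1−4)² = 64 + 25 + 9 = 98
Sorted ascending: G, K, B, … — the second-nearest is K.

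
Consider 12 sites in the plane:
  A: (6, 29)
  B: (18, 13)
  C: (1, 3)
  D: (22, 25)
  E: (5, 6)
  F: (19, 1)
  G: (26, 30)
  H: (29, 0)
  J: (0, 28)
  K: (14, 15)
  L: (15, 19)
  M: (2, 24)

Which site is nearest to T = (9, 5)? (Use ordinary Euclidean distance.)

Squared Euclidean distances:
|TA|² = (9−6)² + (5−29)² = 9 + 576 = 585
|TB|² = (9−18)² + (5−13)² = 81 + 64 = 145
|TC|² = (9−1)² + (5−3)² = 64 + 4 = 68
|TD|² = (9−22)² + (5−25)² = 169 + 400 = 569
|TE|² = (9−5)² + (5−6)² = 16 + 1 = 17
|TF|² = (9−19)² + (5−1)² = 100 + 16 = 116
|TG|² = (9−26)² + (5−30)² = 289 + 625 = 914
|TH|² = (9−29)² + (5−0)² = 400 + 25 = 425
|TJ|² = (9−0)² + (5−28)² = 81 + 529 = 610
|TK|² = (9−14)² + (5−15)² = 25 + 100 = 125
|TL|² = (9−15)² + (5−19)² = 36 + 196 = 232
|TM|² = (9−2)² + (5−24)² = 49 + 361 = 410
Minimum is at E.

E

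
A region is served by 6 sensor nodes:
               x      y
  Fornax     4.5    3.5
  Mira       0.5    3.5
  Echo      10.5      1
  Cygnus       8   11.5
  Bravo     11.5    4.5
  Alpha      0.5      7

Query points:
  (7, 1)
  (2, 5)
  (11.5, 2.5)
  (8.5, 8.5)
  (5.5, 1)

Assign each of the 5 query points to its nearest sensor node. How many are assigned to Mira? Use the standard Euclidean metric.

1

(7, 1) — d² to each: Fornax:12.5, Mira:48.5, Echo:12.25, Cygnus:111.25, Bravo:32.5, Alpha:78.25 → nearest is Echo
(2, 5) — d² to each: Fornax:8.5, Mira:4.5, Echo:88.25, Cygnus:78.25, Bravo:90.5, Alpha:6.25 → nearest is Mira
(11.5, 2.5) — d² to each: Fornax:50, Mira:122, Echo:3.25, Cygnus:93.25, Bravo:4, Alpha:141.25 → nearest is Echo
(8.5, 8.5) — d² to each: Fornax:41, Mira:89, Echo:60.25, Cygnus:9.25, Bravo:25, Alpha:66.25 → nearest is Cygnus
(5.5, 1) — d² to each: Fornax:7.25, Mira:31.25, Echo:25, Cygnus:116.5, Bravo:48.25, Alpha:61 → nearest is Fornax
1 of the 5 points has Mira as nearest.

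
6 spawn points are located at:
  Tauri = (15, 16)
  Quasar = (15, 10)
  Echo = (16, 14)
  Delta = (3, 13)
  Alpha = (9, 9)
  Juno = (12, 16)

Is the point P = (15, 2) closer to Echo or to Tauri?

Compare squared distances:
d²(P, Echo) = (15−16)² + (2−14)² = 1 + 144 = 145
d²(P, Tauri) = (15−15)² + (2−16)² = 0 + 196 = 196
145 < 196, so Echo is closer.

Echo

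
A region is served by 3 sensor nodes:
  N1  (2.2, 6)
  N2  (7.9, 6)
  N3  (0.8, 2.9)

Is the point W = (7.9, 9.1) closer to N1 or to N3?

N1

Compare squared distances:
|WN1|² = (7.9−2.2)² + (9.1−6)² = 32.49 + 9.61 = 42.1
|WN3|² = (7.9−0.8)² + (9.1−2.9)² = 50.41 + 38.44 = 88.85
42.1 < 88.85, so N1 is closer.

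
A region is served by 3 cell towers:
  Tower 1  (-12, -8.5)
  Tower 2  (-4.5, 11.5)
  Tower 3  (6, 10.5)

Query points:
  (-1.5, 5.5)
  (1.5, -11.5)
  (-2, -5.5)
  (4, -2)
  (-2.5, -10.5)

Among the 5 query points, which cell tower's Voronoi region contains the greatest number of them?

(-1.5, 5.5) — d² to each: Tower 1:306.25, Tower 2:45, Tower 3:81.25 → nearest is Tower 2
(1.5, -11.5) — d² to each: Tower 1:191.25, Tower 2:565, Tower 3:504.25 → nearest is Tower 1
(-2, -5.5) — d² to each: Tower 1:109, Tower 2:295.25, Tower 3:320 → nearest is Tower 1
(4, -2) — d² to each: Tower 1:298.25, Tower 2:254.5, Tower 3:160.25 → nearest is Tower 3
(-2.5, -10.5) — d² to each: Tower 1:94.25, Tower 2:488, Tower 3:513.25 → nearest is Tower 1
Tally — Tower 1:3, Tower 2:1, Tower 3:1. Tower 1 captures the most (3).

Tower 1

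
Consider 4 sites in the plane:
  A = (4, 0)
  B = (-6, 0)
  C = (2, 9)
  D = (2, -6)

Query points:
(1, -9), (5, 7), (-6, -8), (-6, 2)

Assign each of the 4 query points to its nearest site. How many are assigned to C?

(1, -9) — d² to each: A:90, B:130, C:325, D:10 → nearest is D
(5, 7) — d² to each: A:50, B:170, C:13, D:178 → nearest is C
(-6, -8) — d² to each: A:164, B:64, C:353, D:68 → nearest is B
(-6, 2) — d² to each: A:104, B:4, C:113, D:128 → nearest is B
1 of the 4 points has C as nearest.

1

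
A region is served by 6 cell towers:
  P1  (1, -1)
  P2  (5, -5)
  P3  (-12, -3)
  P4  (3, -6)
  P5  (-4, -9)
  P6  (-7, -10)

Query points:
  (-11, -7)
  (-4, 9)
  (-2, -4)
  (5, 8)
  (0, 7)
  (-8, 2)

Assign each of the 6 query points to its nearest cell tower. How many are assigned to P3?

2

(-11, -7) — d² to each: P1:180, P2:260, P3:17, P4:197, P5:53, P6:25 → nearest is P3
(-4, 9) — d² to each: P1:125, P2:277, P3:208, P4:274, P5:324, P6:370 → nearest is P1
(-2, -4) — d² to each: P1:18, P2:50, P3:101, P4:29, P5:29, P6:61 → nearest is P1
(5, 8) — d² to each: P1:97, P2:169, P3:410, P4:200, P5:370, P6:468 → nearest is P1
(0, 7) — d² to each: P1:65, P2:169, P3:244, P4:178, P5:272, P6:338 → nearest is P1
(-8, 2) — d² to each: P1:90, P2:218, P3:41, P4:185, P5:137, P6:145 → nearest is P3
2 of the 6 points have P3 as nearest.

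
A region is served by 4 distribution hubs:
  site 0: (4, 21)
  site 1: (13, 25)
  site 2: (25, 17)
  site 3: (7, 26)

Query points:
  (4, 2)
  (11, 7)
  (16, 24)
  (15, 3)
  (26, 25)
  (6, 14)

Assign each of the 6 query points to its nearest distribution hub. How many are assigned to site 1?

(4, 2) — d² to each: site 0:361, site 1:610, site 2:666, site 3:585 → nearest is site 0
(11, 7) — d² to each: site 0:245, site 1:328, site 2:296, site 3:377 → nearest is site 0
(16, 24) — d² to each: site 0:153, site 1:10, site 2:130, site 3:85 → nearest is site 1
(15, 3) — d² to each: site 0:445, site 1:488, site 2:296, site 3:593 → nearest is site 2
(26, 25) — d² to each: site 0:500, site 1:169, site 2:65, site 3:362 → nearest is site 2
(6, 14) — d² to each: site 0:53, site 1:170, site 2:370, site 3:145 → nearest is site 0
1 of the 6 points has site 1 as nearest.

1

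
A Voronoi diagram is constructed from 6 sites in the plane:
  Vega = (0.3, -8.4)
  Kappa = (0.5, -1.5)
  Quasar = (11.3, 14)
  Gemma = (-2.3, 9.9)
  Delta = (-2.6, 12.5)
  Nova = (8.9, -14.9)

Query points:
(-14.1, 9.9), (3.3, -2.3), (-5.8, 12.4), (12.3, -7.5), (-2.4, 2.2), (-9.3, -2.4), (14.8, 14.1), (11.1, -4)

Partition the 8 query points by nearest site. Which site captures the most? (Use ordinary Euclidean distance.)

Kappa

(-14.1, 9.9) — d² to each: Vega:542.25, Kappa:343.12, Quasar:661.97, Gemma:139.24, Delta:139.01, Nova:1144.04 → nearest is Delta
(3.3, -2.3) — d² to each: Vega:46.21, Kappa:8.48, Quasar:329.69, Gemma:180.2, Delta:253.85, Nova:190.12 → nearest is Kappa
(-5.8, 12.4) — d² to each: Vega:469.85, Kappa:232.9, Quasar:294.97, Gemma:18.5, Delta:10.25, Nova:961.38 → nearest is Delta
(12.3, -7.5) — d² to each: Vega:144.81, Kappa:175.24, Quasar:463.25, Gemma:515.92, Delta:622.01, Nova:66.32 → nearest is Nova
(-2.4, 2.2) — d² to each: Vega:119.65, Kappa:22.1, Quasar:326.93, Gemma:59.3, Delta:106.13, Nova:420.1 → nearest is Kappa
(-9.3, -2.4) — d² to each: Vega:128.16, Kappa:96.85, Quasar:693.32, Gemma:200.29, Delta:266.9, Nova:487.49 → nearest is Kappa
(14.8, 14.1) — d² to each: Vega:716.5, Kappa:447.85, Quasar:12.26, Gemma:310.05, Delta:305.32, Nova:875.81 → nearest is Quasar
(11.1, -4) — d² to each: Vega:136, Kappa:118.61, Quasar:324.04, Gemma:372.77, Delta:459.94, Nova:123.65 → nearest is Kappa
Tally — Kappa:4, Quasar:1, Delta:2, Nova:1. Kappa captures the most (4).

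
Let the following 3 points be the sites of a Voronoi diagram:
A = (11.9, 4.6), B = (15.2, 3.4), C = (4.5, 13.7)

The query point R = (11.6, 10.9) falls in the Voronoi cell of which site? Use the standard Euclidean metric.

A

Compare squared distances (the ordering matches that of the actual distances):
|RA|² = 0.09 + 39.69 = 39.78
|RB|² = 12.96 + 56.25 = 69.21
|RC|² = 50.41 + 7.84 = 58.25
The smallest is to A, so R lies in the Voronoi region of A.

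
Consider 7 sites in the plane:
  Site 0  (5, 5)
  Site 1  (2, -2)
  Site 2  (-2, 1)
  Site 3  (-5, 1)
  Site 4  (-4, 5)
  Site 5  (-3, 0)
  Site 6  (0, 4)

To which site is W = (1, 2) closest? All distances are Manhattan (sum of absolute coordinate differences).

d(W, Site 0) = 4 + 3 = 7
d(W, Site 1) = 1 + 4 = 5
d(W, Site 2) = 3 + 1 = 4
d(W, Site 3) = 6 + 1 = 7
d(W, Site 4) = 5 + 3 = 8
d(W, Site 5) = 4 + 2 = 6
d(W, Site 6) = 1 + 2 = 3
Site 6 is nearest.

Site 6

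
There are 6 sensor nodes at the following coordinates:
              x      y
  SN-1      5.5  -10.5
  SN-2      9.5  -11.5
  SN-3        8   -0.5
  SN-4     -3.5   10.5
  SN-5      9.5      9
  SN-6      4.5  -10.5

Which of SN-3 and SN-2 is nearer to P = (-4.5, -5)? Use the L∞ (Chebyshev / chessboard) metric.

d(P, SN-3) = max(12.5, 4.5) = 12.5
d(P, SN-2) = max(14, 6.5) = 14
12.5 < 14, so SN-3 is closer.

SN-3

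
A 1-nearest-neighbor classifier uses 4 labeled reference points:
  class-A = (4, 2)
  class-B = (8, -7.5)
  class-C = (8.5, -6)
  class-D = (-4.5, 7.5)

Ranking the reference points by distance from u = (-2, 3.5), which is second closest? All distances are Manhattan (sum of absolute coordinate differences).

class-A

d(u, class-A) = |-2−4| + |3.5−2| = 6 + 1.5 = 7.5
d(u, class-B) = |-2−8| + |3.5−(-7.5)| = 10 + 11 = 21
d(u, class-C) = |-2−8.5| + |3.5−(-6)| = 10.5 + 9.5 = 20
d(u, class-D) = |-2−(-4.5)| + |3.5−7.5| = 2.5 + 4 = 6.5
Sorted ascending: class-D, class-A, class-C, … — the second-nearest is class-A.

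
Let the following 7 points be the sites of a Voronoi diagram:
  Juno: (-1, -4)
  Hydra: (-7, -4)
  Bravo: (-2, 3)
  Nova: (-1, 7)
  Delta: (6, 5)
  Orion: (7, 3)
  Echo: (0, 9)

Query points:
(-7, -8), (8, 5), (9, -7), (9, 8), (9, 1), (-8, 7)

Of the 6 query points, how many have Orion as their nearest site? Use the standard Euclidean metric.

(-7, -8) — d² to each: Juno:52, Hydra:16, Bravo:146, Nova:261, Delta:338, Orion:317, Echo:338 → nearest is Hydra
(8, 5) — d² to each: Juno:162, Hydra:306, Bravo:104, Nova:85, Delta:4, Orion:5, Echo:80 → nearest is Delta
(9, -7) — d² to each: Juno:109, Hydra:265, Bravo:221, Nova:296, Delta:153, Orion:104, Echo:337 → nearest is Orion
(9, 8) — d² to each: Juno:244, Hydra:400, Bravo:146, Nova:101, Delta:18, Orion:29, Echo:82 → nearest is Delta
(9, 1) — d² to each: Juno:125, Hydra:281, Bravo:125, Nova:136, Delta:25, Orion:8, Echo:145 → nearest is Orion
(-8, 7) — d² to each: Juno:170, Hydra:122, Bravo:52, Nova:49, Delta:200, Orion:241, Echo:68 → nearest is Nova
2 of the 6 points have Orion as nearest.

2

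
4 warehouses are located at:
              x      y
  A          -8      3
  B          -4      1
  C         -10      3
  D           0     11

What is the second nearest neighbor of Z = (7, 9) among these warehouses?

B

Since √ is increasing, it suffices to compare squared distances:
|ZA|² = (7−(-8))² + (9−3)² = 225 + 36 = 261
|ZB|² = (7−(-4))² + (9−1)² = 121 + 64 = 185
|ZC|² = (7−(-10))² + (9−3)² = 289 + 36 = 325
|ZD|² = (7−0)² + (9−11)² = 49 + 4 = 53
Sorted ascending: D, B, A, … — the second-nearest is B.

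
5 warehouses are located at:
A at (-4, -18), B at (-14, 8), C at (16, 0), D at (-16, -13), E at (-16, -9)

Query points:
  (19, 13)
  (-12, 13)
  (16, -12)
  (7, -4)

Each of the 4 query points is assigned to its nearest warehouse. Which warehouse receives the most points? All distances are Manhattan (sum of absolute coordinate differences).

C

(19, 13) — d to each: A:54, B:38, C:16, D:61, E:57 → nearest is C
(-12, 13) — d to each: A:39, B:7, C:41, D:30, E:26 → nearest is B
(16, -12) — d to each: A:26, B:50, C:12, D:33, E:35 → nearest is C
(7, -4) — d to each: A:25, B:33, C:13, D:32, E:28 → nearest is C
Tally — B:1, C:3. C captures the most (3).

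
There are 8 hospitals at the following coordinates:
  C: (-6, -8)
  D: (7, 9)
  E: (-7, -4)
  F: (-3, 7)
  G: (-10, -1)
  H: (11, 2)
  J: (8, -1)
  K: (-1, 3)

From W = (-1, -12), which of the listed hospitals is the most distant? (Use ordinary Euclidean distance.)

Since √ is increasing, it suffices to compare squared distances:
|WC|² = (-1−(-6))² + (-12−(-8))² = 25 + 16 = 41
|WD|² = (-1−7)² + (-12−9)² = 64 + 441 = 505
|WE|² = (-1−(-7))² + (-12−(-4))² = 36 + 64 = 100
|WF|² = (-1−(-3))² + (-12−7)² = 4 + 361 = 365
|WG|² = (-1−(-10))² + (-12−(-1))² = 81 + 121 = 202
|WH|² = (-1−11)² + (-12−2)² = 144 + 196 = 340
|WJ|² = (-1−8)² + (-12−(-1))² = 81 + 121 = 202
|WK|² = (-1−(-1))² + (-12−3)² = 0 + 225 = 225
The largest is to D.

D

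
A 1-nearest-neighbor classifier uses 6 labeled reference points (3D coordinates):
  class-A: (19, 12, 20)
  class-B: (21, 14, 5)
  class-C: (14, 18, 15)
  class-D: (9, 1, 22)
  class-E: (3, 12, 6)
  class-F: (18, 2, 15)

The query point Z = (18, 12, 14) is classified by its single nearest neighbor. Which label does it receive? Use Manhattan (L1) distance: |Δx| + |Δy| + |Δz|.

d(Z, class-A) = |18−19| + |12−12| + |14−20| = 1 + 0 + 6 = 7
d(Z, class-B) = |18−21| + |12−14| + |14−5| = 3 + 2 + 9 = 14
d(Z, class-C) = |18−14| + |12−18| + |14−15| = 4 + 6 + 1 = 11
d(Z, class-D) = |18−9| + |12−1| + |14−22| = 9 + 11 + 8 = 28
d(Z, class-E) = |18−3| + |12−12| + |14−6| = 15 + 0 + 8 = 23
d(Z, class-F) = |18−18| + |12−2| + |14−15| = 0 + 10 + 1 = 11
class-A is nearest.

class-A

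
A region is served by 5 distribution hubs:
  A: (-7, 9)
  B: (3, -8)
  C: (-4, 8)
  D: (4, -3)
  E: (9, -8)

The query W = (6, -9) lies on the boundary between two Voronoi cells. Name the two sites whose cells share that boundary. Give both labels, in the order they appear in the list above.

Squared distances from W to each site:
|WA|² = 169 + 324 = 493
|WB|² = 9 + 1 = 10
|WC|² = 100 + 289 = 389
|WD|² = 4 + 36 = 40
|WE|² = 9 + 1 = 10
W is equidistant from B and E (both at squared distance 10), and every other site is strictly farther — so W lies on the B–E Voronoi edge.

B and E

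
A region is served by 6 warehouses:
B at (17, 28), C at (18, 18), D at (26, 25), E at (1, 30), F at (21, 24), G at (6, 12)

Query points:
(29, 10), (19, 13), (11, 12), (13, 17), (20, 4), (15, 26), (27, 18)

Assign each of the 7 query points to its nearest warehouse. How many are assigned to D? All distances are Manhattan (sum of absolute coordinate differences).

(29, 10) — d to each: B:30, C:19, D:18, E:48, F:22, G:25 → nearest is D
(19, 13) — d to each: B:17, C:6, D:19, E:35, F:13, G:14 → nearest is C
(11, 12) — d to each: B:22, C:13, D:28, E:28, F:22, G:5 → nearest is G
(13, 17) — d to each: B:15, C:6, D:21, E:25, F:15, G:12 → nearest is C
(20, 4) — d to each: B:27, C:16, D:27, E:45, F:21, G:22 → nearest is C
(15, 26) — d to each: B:4, C:11, D:12, E:18, F:8, G:23 → nearest is B
(27, 18) — d to each: B:20, C:9, D:8, E:38, F:12, G:27 → nearest is D
2 of the 7 points have D as nearest.

2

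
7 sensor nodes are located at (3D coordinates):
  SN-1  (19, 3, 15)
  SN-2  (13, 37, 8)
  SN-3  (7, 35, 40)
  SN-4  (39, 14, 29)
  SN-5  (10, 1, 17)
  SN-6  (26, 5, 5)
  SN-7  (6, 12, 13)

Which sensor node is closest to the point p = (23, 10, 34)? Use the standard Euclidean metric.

SN-4

Compare squared distances (the ordering matches that of the actual distances):
d²(p, SN-1) = (23−19)² + (10−3)² + (34−15)² = 16 + 49 + 361 = 426
d²(p, SN-2) = (23−13)² + (10−37)² + (34−8)² = 100 + 729 + 676 = 1505
d²(p, SN-3) = (23−7)² + (10−35)² + (34−40)² = 256 + 625 + 36 = 917
d²(p, SN-4) = (23−39)² + (10−14)² + (34−29)² = 256 + 16 + 25 = 297
d²(p, SN-5) = (23−10)² + (10−1)² + (34−17)² = 169 + 81 + 289 = 539
d²(p, SN-6) = (23−26)² + (10−5)² + (34−5)² = 9 + 25 + 841 = 875
d²(p, SN-7) = (23−6)² + (10−12)² + (34−13)² = 289 + 4 + 441 = 734
SN-4 is nearest.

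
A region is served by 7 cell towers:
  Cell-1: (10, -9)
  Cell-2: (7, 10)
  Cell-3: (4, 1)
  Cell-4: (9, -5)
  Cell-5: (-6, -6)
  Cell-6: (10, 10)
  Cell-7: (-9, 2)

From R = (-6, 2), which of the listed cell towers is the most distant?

Cell-1

Since √ is increasing, it suffices to compare squared distances:
d²(R, Cell-1) = (-6−10)² + (2−(-9))² = 256 + 121 = 377
d²(R, Cell-2) = (-6−7)² + (2−10)² = 169 + 64 = 233
d²(R, Cell-3) = (-6−4)² + (2−1)² = 100 + 1 = 101
d²(R, Cell-4) = (-6−9)² + (2−(-5))² = 225 + 49 = 274
d²(R, Cell-5) = (-6−(-6))² + (2−(-6))² = 0 + 64 = 64
d²(R, Cell-6) = (-6−10)² + (2−10)² = 256 + 64 = 320
d²(R, Cell-7) = (-6−(-9))² + (2−2)² = 9 + 0 = 9
The largest is to Cell-1.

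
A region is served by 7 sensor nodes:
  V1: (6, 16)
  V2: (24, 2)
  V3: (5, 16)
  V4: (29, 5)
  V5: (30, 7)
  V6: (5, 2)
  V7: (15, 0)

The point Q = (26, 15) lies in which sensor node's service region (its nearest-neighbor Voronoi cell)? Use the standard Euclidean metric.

V5

Since √ is increasing, it suffices to compare squared distances:
|QV1|² = 400 + 1 = 401
|QV2|² = 4 + 169 = 173
|QV3|² = 441 + 1 = 442
|QV4|² = 9 + 100 = 109
|QV5|² = 16 + 64 = 80
|QV6|² = 441 + 169 = 610
|QV7|² = 121 + 225 = 346
Minimum is at V5.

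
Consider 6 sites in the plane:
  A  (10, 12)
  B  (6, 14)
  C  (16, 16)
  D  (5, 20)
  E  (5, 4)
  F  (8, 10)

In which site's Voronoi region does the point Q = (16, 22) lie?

Since √ is increasing, it suffices to compare squared distances:
|QA|² = 36 + 100 = 136
|QB|² = 100 + 64 = 164
|QC|² = 0 + 36 = 36
|QD|² = 121 + 4 = 125
|QE|² = 121 + 324 = 445
|QF|² = 64 + 144 = 208
Minimum is at C.

C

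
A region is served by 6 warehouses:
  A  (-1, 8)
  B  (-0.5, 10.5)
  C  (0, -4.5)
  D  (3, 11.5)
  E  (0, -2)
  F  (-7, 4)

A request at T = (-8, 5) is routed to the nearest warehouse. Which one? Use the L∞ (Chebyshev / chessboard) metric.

d(T,A) = max(7, 3) = 7
d(T,B) = max(7.5, 5.5) = 7.5
d(T,C) = max(8, 9.5) = 9.5
d(T,D) = max(11, 6.5) = 11
d(T,E) = max(8, 7) = 8
d(T,F) = max(1, 1) = 1
F is nearest.

F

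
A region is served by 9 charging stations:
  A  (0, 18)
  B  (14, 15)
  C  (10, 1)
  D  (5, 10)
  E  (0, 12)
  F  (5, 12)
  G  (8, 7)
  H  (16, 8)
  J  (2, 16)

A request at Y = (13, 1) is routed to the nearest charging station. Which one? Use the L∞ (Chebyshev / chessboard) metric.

d(Y,A) = max(13, 17) = 17
d(Y,B) = max(1, 14) = 14
d(Y,C) = max(3, 0) = 3
d(Y,D) = max(8, 9) = 9
d(Y,E) = max(13, 11) = 13
d(Y,F) = max(8, 11) = 11
d(Y,G) = max(5, 6) = 6
d(Y,H) = max(3, 7) = 7
d(Y,J) = max(11, 15) = 15
The smallest is to C, so Y lies in the Voronoi region of C.

C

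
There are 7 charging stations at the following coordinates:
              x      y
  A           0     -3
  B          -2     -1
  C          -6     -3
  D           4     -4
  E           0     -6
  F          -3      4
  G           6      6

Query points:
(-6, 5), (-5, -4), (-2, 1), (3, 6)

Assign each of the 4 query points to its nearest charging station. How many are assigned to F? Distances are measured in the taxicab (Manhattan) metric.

(-6, 5) — d to each: A:14, B:10, C:8, D:19, E:17, F:4, G:13 → nearest is F
(-5, -4) — d to each: A:6, B:6, C:2, D:9, E:7, F:10, G:21 → nearest is C
(-2, 1) — d to each: A:6, B:2, C:8, D:11, E:9, F:4, G:13 → nearest is B
(3, 6) — d to each: A:12, B:12, C:18, D:11, E:15, F:8, G:3 → nearest is G
1 of the 4 points has F as nearest.

1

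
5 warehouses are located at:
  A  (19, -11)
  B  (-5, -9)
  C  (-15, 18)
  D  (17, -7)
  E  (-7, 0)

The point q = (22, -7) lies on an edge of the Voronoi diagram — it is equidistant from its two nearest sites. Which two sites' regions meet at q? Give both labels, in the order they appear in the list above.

A and D

Squared distances from q to each site:
|qA|² = (22−19)² + (-7−(-11))² = 9 + 16 = 25
|qB|² = (22−(-5))² + (-7−(-9))² = 729 + 4 = 733
|qC|² = (22−(-15))² + (-7−18)² = 1369 + 625 = 1994
|qD|² = (22−17)² + (-7−(-7))² = 25 + 0 = 25
|qE|² = (22−(-7))² + (-7−0)² = 841 + 49 = 890
q is equidistant from A and D (both at squared distance 25), and every other site is strictly farther — so q lies on the A–D Voronoi edge.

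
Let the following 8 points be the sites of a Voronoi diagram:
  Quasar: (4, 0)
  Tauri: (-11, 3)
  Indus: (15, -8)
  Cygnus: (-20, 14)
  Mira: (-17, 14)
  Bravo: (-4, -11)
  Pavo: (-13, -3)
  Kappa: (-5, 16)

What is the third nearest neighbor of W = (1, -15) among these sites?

Indus

Since √ is increasing, it suffices to compare squared distances:
d²(W, Quasar) = 9 + 225 = 234
d²(W, Tauri) = 144 + 324 = 468
d²(W, Indus) = 196 + 49 = 245
d²(W, Cygnus) = 441 + 841 = 1282
d²(W, Mira) = 324 + 841 = 1165
d²(W, Bravo) = 25 + 16 = 41
d²(W, Pavo) = 196 + 144 = 340
d²(W, Kappa) = 36 + 961 = 997
Sorted ascending: Bravo, Quasar, Indus, Pavo, … — the third-nearest is Indus.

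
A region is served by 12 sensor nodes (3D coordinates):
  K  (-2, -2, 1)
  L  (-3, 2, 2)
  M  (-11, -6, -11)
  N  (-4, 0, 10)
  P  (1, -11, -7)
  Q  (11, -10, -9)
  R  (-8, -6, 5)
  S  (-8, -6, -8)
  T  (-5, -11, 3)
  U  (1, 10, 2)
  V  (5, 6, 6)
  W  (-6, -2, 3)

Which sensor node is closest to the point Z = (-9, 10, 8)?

N

Since √ is increasing, it suffices to compare squared distances:
|ZK|² = 49 + 144 + 49 = 242
|ZL|² = 36 + 64 + 36 = 136
|ZM|² = 4 + 256 + 361 = 621
|ZN|² = 25 + 100 + 4 = 129
|ZP|² = 100 + 441 + 225 = 766
|ZQ|² = 400 + 400 + 289 = 1089
|ZR|² = 1 + 256 + 9 = 266
|ZS|² = 1 + 256 + 256 = 513
|ZT|² = 16 + 441 + 25 = 482
|ZU|² = 100 + 0 + 36 = 136
|ZV|² = 196 + 16 + 4 = 216
|ZW|² = 9 + 144 + 25 = 178
The smallest is to N, so Z lies in the Voronoi region of N.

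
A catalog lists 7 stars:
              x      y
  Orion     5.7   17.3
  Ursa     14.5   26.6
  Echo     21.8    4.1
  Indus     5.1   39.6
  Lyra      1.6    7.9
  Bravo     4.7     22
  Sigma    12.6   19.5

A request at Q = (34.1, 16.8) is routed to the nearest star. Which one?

Compare squared distances (the ordering matches that of the actual distances):
d²(Q, Orion) = (34.1−5.7)² + (16.8−17.3)² = 806.56 + 0.25 = 806.81
d²(Q, Ursa) = (34.1−14.5)² + (16.8−26.6)² = 384.16 + 96.04 = 480.2
d²(Q, Echo) = (34.1−21.8)² + (16.8−4.1)² = 151.29 + 161.29 = 312.58
d²(Q, Indus) = (34.1−5.1)² + (16.8−39.6)² = 841 + 519.84 = 1360.84
d²(Q, Lyra) = (34.1−1.6)² + (16.8−7.9)² = 1056.25 + 79.21 = 1135.46
d²(Q, Bravo) = (34.1−4.7)² + (16.8−22)² = 864.36 + 27.04 = 891.4
d²(Q, Sigma) = (34.1−12.6)² + (16.8−19.5)² = 462.25 + 7.29 = 469.54
Echo is nearest.

Echo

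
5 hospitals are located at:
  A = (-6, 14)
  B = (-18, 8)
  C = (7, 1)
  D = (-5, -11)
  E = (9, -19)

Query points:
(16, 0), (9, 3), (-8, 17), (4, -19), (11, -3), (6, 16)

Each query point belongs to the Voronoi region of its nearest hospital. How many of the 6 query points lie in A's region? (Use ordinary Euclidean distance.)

2

(16, 0) — d² to each: A:680, B:1220, C:82, D:562, E:410 → nearest is C
(9, 3) — d² to each: A:346, B:754, C:8, D:392, E:484 → nearest is C
(-8, 17) — d² to each: A:13, B:181, C:481, D:793, E:1585 → nearest is A
(4, -19) — d² to each: A:1189, B:1213, C:409, D:145, E:25 → nearest is E
(11, -3) — d² to each: A:578, B:962, C:32, D:320, E:260 → nearest is C
(6, 16) — d² to each: A:148, B:640, C:226, D:850, E:1234 → nearest is A
2 of the 6 points have A as nearest.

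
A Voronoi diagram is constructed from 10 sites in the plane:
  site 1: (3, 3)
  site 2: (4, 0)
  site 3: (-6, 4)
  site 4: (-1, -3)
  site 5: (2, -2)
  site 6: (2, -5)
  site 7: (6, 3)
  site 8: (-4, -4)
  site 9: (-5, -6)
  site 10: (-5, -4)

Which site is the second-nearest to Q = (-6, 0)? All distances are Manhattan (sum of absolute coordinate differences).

site 10

d(Q, site 1) = 9 + 3 = 12
d(Q, site 2) = 10 + 0 = 10
d(Q, site 3) = 0 + 4 = 4
d(Q, site 4) = 5 + 3 = 8
d(Q, site 5) = 8 + 2 = 10
d(Q, site 6) = 8 + 5 = 13
d(Q, site 7) = 12 + 3 = 15
d(Q, site 8) = 2 + 4 = 6
d(Q, site 9) = 1 + 6 = 7
d(Q, site 10) = 1 + 4 = 5
Sorted ascending: site 3, site 10, site 8, … — the second-nearest is site 10.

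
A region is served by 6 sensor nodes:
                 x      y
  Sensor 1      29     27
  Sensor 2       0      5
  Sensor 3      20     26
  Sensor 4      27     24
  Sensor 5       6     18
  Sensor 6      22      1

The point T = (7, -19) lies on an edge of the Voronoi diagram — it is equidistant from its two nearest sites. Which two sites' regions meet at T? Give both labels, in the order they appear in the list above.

Squared distances from T to each site:
d²(T, Sensor 1) = (7−29)² + (-19−27)² = 484 + 2116 = 2600
d²(T, Sensor 2) = (7−0)² + (-19−5)² = 49 + 576 = 625
d²(T, Sensor 3) = (7−20)² + (-19−26)² = 169 + 2025 = 2194
d²(T, Sensor 4) = (7−27)² + (-19−24)² = 400 + 1849 = 2249
d²(T, Sensor 5) = (7−6)² + (-19−18)² = 1 + 1369 = 1370
d²(T, Sensor 6) = (7−22)² + (-19−1)² = 225 + 400 = 625
T is equidistant from Sensor 2 and Sensor 6 (both at squared distance 625), and every other site is strictly farther — so T lies on the Sensor 2–Sensor 6 Voronoi edge.

Sensor 2 and Sensor 6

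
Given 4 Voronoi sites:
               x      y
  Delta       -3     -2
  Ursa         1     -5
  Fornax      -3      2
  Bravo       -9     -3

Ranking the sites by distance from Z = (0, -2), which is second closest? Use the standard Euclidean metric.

Compare squared distances (the ordering matches that of the actual distances):
d²(Z, Delta) = 9 + 0 = 9
d²(Z, Ursa) = 1 + 9 = 10
d²(Z, Fornax) = 9 + 16 = 25
d²(Z, Bravo) = 81 + 1 = 82
Sorted ascending: Delta, Ursa, Fornax, … — the second-nearest is Ursa.

Ursa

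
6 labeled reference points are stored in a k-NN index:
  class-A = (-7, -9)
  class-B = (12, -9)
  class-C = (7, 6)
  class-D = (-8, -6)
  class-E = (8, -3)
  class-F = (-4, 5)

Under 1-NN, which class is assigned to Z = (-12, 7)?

Since √ is increasing, it suffices to compare squared distances:
d²(Z, class-A) = (-12−(-7))² + (7−(-9))² = 25 + 256 = 281
d²(Z, class-B) = (-12−12)² + (7−(-9))² = 576 + 256 = 832
d²(Z, class-C) = (-12−7)² + (7−6)² = 361 + 1 = 362
d²(Z, class-D) = (-12−(-8))² + (7−(-6))² = 16 + 169 = 185
d²(Z, class-E) = (-12−8)² + (7−(-3))² = 400 + 100 = 500
d²(Z, class-F) = (-12−(-4))² + (7−5)² = 64 + 4 = 68
Minimum is at class-F.

class-F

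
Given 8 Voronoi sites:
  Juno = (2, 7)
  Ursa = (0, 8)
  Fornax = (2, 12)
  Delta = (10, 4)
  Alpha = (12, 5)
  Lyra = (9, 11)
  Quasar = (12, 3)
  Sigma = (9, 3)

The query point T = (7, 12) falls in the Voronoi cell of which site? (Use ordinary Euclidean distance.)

Lyra

Compare squared distances (the ordering matches that of the actual distances):
d²(T, Juno) = 25 + 25 = 50
d²(T, Ursa) = 49 + 16 = 65
d²(T, Fornax) = 25 + 0 = 25
d²(T, Delta) = 9 + 64 = 73
d²(T, Alpha) = 25 + 49 = 74
d²(T, Lyra) = 4 + 1 = 5
d²(T, Quasar) = 25 + 81 = 106
d²(T, Sigma) = 4 + 81 = 85
Lyra is nearest.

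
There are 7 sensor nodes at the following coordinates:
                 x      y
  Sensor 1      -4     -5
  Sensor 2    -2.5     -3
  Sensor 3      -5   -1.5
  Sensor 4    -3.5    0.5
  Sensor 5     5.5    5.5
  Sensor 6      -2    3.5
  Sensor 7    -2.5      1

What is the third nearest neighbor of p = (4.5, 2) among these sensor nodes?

Sensor 7

Squared Euclidean distances:
d²(p, Sensor 1) = (4.5−(-4))² + (2−(-5))² = 72.25 + 49 = 121.25
d²(p, Sensor 2) = (4.5−(-2.5))² + (2−(-3))² = 49 + 25 = 74
d²(p, Sensor 3) = (4.5−(-5))² + (2−(-1.5))² = 90.25 + 12.25 = 102.5
d²(p, Sensor 4) = (4.5−(-3.5))² + (2−0.5)² = 64 + 2.25 = 66.25
d²(p, Sensor 5) = (4.5−5.5)² + (2−5.5)² = 1 + 12.25 = 13.25
d²(p, Sensor 6) = (4.5−(-2))² + (2−3.5)² = 42.25 + 2.25 = 44.5
d²(p, Sensor 7) = (4.5−(-2.5))² + (2−1)² = 49 + 1 = 50
Sorted ascending: Sensor 5, Sensor 6, Sensor 7, Sensor 4, … — the third-nearest is Sensor 7.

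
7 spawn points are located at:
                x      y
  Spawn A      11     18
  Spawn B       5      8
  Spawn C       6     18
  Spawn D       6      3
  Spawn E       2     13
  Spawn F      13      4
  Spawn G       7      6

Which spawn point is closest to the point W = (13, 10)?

Spawn F

Squared Euclidean distances:
d²(W, Spawn A) = (13−11)² + (10−18)² = 4 + 64 = 68
d²(W, Spawn B) = (13−5)² + (10−8)² = 64 + 4 = 68
d²(W, Spawn C) = (13−6)² + (10−18)² = 49 + 64 = 113
d²(W, Spawn D) = (13−6)² + (10−3)² = 49 + 49 = 98
d²(W, Spawn E) = (13−2)² + (10−13)² = 121 + 9 = 130
d²(W, Spawn F) = (13−13)² + (10−4)² = 0 + 36 = 36
d²(W, Spawn G) = (13−7)² + (10−6)² = 36 + 16 = 52
The smallest is to Spawn F, so W lies in the Voronoi region of Spawn F.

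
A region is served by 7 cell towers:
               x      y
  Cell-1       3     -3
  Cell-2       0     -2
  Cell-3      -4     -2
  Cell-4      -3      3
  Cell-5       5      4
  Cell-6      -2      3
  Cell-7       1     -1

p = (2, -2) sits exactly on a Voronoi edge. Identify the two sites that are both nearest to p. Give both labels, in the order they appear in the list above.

Squared distances from p to each site:
d²(p, Cell-1) = (2−3)² + (-2−(-3))² = 1 + 1 = 2
d²(p, Cell-2) = (2−0)² + (-2−(-2))² = 4 + 0 = 4
d²(p, Cell-3) = (2−(-4))² + (-2−(-2))² = 36 + 0 = 36
d²(p, Cell-4) = (2−(-3))² + (-2−3)² = 25 + 25 = 50
d²(p, Cell-5) = (2−5)² + (-2−4)² = 9 + 36 = 45
d²(p, Cell-6) = (2−(-2))² + (-2−3)² = 16 + 25 = 41
d²(p, Cell-7) = (2−1)² + (-2−(-1))² = 1 + 1 = 2
p is equidistant from Cell-1 and Cell-7 (both at squared distance 2), and every other site is strictly farther — so p lies on the Cell-1–Cell-7 Voronoi edge.

Cell-1 and Cell-7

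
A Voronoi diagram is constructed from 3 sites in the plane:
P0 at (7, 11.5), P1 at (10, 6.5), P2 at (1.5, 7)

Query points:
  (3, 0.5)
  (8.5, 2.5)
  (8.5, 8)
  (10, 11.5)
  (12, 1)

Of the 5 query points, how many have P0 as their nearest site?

(3, 0.5) — d² to each: P0:137, P1:85, P2:44.5 → nearest is P2
(8.5, 2.5) — d² to each: P0:83.25, P1:18.25, P2:69.25 → nearest is P1
(8.5, 8) — d² to each: P0:14.5, P1:4.5, P2:50 → nearest is P1
(10, 11.5) — d² to each: P0:9, P1:25, P2:92.5 → nearest is P0
(12, 1) — d² to each: P0:135.25, P1:34.25, P2:146.25 → nearest is P1
1 of the 5 points has P0 as nearest.

1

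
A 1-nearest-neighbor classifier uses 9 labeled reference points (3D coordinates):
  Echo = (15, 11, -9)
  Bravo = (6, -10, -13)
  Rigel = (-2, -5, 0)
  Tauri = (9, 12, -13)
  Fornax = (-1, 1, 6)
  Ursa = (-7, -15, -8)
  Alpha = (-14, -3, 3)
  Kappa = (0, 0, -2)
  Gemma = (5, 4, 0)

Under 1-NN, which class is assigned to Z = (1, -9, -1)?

Rigel

Squared Euclidean distances:
d²(Z, Echo) = 196 + 400 + 64 = 660
d²(Z, Bravo) = 25 + 1 + 144 = 170
d²(Z, Rigel) = 9 + 16 + 1 = 26
d²(Z, Tauri) = 64 + 441 + 144 = 649
d²(Z, Fornax) = 4 + 100 + 49 = 153
d²(Z, Ursa) = 64 + 36 + 49 = 149
d²(Z, Alpha) = 225 + 36 + 16 = 277
d²(Z, Kappa) = 1 + 81 + 1 = 83
d²(Z, Gemma) = 16 + 169 + 1 = 186
The smallest is to Rigel, so Z lies in the Voronoi region of Rigel.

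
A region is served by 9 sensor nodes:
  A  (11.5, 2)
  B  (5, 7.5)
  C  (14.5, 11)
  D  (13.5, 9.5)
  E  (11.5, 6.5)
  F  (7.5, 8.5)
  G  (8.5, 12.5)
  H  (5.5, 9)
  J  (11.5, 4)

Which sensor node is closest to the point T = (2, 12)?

Compare squared distances (the ordering matches that of the actual distances):
|TA|² = 90.25 + 100 = 190.25
|TB|² = 9 + 20.25 = 29.25
|TC|² = 156.25 + 1 = 157.25
|TD|² = 132.25 + 6.25 = 138.5
|TE|² = 90.25 + 30.25 = 120.5
|TF|² = 30.25 + 12.25 = 42.5
|TG|² = 42.25 + 0.25 = 42.5
|TH|² = 12.25 + 9 = 21.25
|TJ|² = 90.25 + 64 = 154.25
Minimum is at H.

H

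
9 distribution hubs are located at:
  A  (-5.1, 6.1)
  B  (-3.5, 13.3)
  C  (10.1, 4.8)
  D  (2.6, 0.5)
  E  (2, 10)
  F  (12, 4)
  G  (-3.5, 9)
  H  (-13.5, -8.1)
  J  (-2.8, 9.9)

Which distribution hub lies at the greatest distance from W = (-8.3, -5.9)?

F

Squared Euclidean distances:
|WA|² = (-8.3−(-5.1))² + (-5.9−6.1)² = 10.24 + 144 = 154.24
|WB|² = (-8.3−(-3.5))² + (-5.9−13.3)² = 23.04 + 368.64 = 391.68
|WC|² = (-8.3−10.1)² + (-5.9−4.8)² = 338.56 + 114.49 = 453.05
|WD|² = (-8.3−2.6)² + (-5.9−0.5)² = 118.81 + 40.96 = 159.77
|WE|² = (-8.3−2)² + (-5.9−10)² = 106.09 + 252.81 = 358.9
|WF|² = (-8.3−12)² + (-5.9−4)² = 412.09 + 98.01 = 510.1
|WG|² = (-8.3−(-3.5))² + (-5.9−9)² = 23.04 + 222.01 = 245.05
|WH|² = (-8.3−(-13.5))² + (-5.9−(-8.1))² = 27.04 + 4.84 = 31.88
|WJ|² = (-8.3−(-2.8))² + (-5.9−9.9)² = 30.25 + 249.64 = 279.89
The largest is to F.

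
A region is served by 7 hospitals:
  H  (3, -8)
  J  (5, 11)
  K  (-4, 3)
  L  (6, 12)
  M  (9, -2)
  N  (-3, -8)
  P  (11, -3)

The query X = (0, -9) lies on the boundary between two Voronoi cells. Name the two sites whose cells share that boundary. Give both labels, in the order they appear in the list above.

Squared distances from X to each site:
|XH|² = (0−3)² + (-9−(-8))² = 9 + 1 = 10
|XJ|² = (0−5)² + (-9−11)² = 25 + 400 = 425
|XK|² = (0−(-4))² + (-9−3)² = 16 + 144 = 160
|XL|² = (0−6)² + (-9−12)² = 36 + 441 = 477
|XM|² = (0−9)² + (-9−(-2))² = 81 + 49 = 130
|XN|² = (0−(-3))² + (-9−(-8))² = 9 + 1 = 10
|XP|² = (0−11)² + (-9−(-3))² = 121 + 36 = 157
X is equidistant from H and N (both at squared distance 10), and every other site is strictly farther — so X lies on the H–N Voronoi edge.

H and N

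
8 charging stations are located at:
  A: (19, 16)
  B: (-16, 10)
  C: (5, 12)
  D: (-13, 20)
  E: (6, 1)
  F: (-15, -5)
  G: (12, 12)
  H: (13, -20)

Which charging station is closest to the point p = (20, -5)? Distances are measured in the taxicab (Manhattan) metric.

d(p,A) = 1 + 21 = 22
d(p,B) = 36 + 15 = 51
d(p,C) = 15 + 17 = 32
d(p,D) = 33 + 25 = 58
d(p,E) = 14 + 6 = 20
d(p,F) = 35 + 0 = 35
d(p,G) = 8 + 17 = 25
d(p,H) = 7 + 15 = 22
E is nearest.

E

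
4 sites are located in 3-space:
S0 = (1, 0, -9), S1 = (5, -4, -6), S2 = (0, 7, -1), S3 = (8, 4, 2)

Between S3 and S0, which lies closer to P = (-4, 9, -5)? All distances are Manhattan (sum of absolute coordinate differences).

d(P,S3) = |-4−8| + |9−4| + |-5−2| = 12 + 5 + 7 = 24
d(P,S0) = |-4−1| + |9−0| + |-5−(-9)| = 5 + 9 + 4 = 18
24 > 18, so S0 is closer.

S0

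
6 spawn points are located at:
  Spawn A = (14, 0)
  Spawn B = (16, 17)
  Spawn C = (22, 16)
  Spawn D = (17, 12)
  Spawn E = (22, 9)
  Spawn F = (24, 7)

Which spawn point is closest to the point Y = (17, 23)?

Squared Euclidean distances:
d²(Y, Spawn A) = (17−14)² + (23−0)² = 9 + 529 = 538
d²(Y, Spawn B) = (17−16)² + (23−17)² = 1 + 36 = 37
d²(Y, Spawn C) = (17−22)² + (23−16)² = 25 + 49 = 74
d²(Y, Spawn D) = (17−17)² + (23−12)² = 0 + 121 = 121
d²(Y, Spawn E) = (17−22)² + (23−9)² = 25 + 196 = 221
d²(Y, Spawn F) = (17−24)² + (23−7)² = 49 + 256 = 305
Spawn B is nearest.

Spawn B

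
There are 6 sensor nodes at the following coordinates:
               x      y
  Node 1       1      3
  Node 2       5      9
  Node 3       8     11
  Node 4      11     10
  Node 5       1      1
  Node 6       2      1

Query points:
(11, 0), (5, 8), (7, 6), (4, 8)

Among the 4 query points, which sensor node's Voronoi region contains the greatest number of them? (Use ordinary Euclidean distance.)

Node 2

(11, 0) — d² to each: Node 1:109, Node 2:117, Node 3:130, Node 4:100, Node 5:101, Node 6:82 → nearest is Node 6
(5, 8) — d² to each: Node 1:41, Node 2:1, Node 3:18, Node 4:40, Node 5:65, Node 6:58 → nearest is Node 2
(7, 6) — d² to each: Node 1:45, Node 2:13, Node 3:26, Node 4:32, Node 5:61, Node 6:50 → nearest is Node 2
(4, 8) — d² to each: Node 1:34, Node 2:2, Node 3:25, Node 4:53, Node 5:58, Node 6:53 → nearest is Node 2
Tally — Node 2:3, Node 6:1. Node 2 captures the most (3).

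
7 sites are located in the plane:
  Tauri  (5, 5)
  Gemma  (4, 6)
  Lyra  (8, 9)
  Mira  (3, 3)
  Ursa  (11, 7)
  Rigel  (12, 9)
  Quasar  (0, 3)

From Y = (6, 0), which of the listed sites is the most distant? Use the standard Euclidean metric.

Since √ is increasing, it suffices to compare squared distances:
d²(Y, Tauri) = 1 + 25 = 26
d²(Y, Gemma) = 4 + 36 = 40
d²(Y, Lyra) = 4 + 81 = 85
d²(Y, Mira) = 9 + 9 = 18
d²(Y, Ursa) = 25 + 49 = 74
d²(Y, Rigel) = 36 + 81 = 117
d²(Y, Quasar) = 36 + 9 = 45
The largest is to Rigel.

Rigel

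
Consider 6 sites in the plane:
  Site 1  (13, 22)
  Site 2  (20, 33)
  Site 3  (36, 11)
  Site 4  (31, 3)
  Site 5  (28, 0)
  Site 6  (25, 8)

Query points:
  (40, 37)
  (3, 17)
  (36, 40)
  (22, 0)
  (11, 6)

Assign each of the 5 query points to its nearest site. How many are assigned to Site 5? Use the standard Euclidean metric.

(40, 37) — d² to each: Site 1:954, Site 2:416, Site 3:692, Site 4:1237, Site 5:1513, Site 6:1066 → nearest is Site 2
(3, 17) — d² to each: Site 1:125, Site 2:545, Site 3:1125, Site 4:980, Site 5:914, Site 6:565 → nearest is Site 1
(36, 40) — d² to each: Site 1:853, Site 2:305, Site 3:841, Site 4:1394, Site 5:1664, Site 6:1145 → nearest is Site 2
(22, 0) — d² to each: Site 1:565, Site 2:1093, Site 3:317, Site 4:90, Site 5:36, Site 6:73 → nearest is Site 5
(11, 6) — d² to each: Site 1:260, Site 2:810, Site 3:650, Site 4:409, Site 5:325, Site 6:200 → nearest is Site 6
1 of the 5 points has Site 5 as nearest.

1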